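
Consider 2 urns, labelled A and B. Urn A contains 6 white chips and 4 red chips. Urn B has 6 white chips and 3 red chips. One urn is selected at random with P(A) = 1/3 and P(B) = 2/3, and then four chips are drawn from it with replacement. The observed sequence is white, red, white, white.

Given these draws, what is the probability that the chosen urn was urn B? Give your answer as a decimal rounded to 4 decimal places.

For each hypothesis, P(data | H) works out to: P(data | urn A) = (6/10)(4/10)(6/10)(6/10) = 0.0864; P(data | urn B) = (6/9)(3/9)(6/9)(6/9) = 0.098765.
Multiplying each by its prior: 1/3 · 0.0864 = 0.0288, 2/3 · 0.098765 = 0.065844; these sum to 0.094644.
Therefore the posterior P(urn B | data) = (0.065844) / (0.094644) = 0.6957.

0.6957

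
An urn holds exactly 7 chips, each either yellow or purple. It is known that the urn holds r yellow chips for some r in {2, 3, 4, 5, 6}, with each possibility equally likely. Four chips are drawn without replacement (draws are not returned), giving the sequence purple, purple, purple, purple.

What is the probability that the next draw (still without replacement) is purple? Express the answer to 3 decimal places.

0.278

The likelihood of the observed sequence under each hypothesis: P(data | r = 2) = (5/7)(4/6)(3/5)(2/4) = 1/7; P(data | r = 3) = (4/7)(3/6)(2/5)(1/4) = 1/35; P(data | r = 4) = (3/7)(2/6)(1/5)(0/4) = 0; P(data | r = 5) = (2/7)(1/6)(0/5) = 0; P(data | r = 6) = (1/7)(0/6) = 0.
The prior-weighted likelihoods are 1/5 · 1/7 = 1/35, 1/5 · 1/35 = 1/175, 1/5 · 0 = 0, 1/5 · 0 = 0, 1/5 · 0 = 0; summing to 6/175.
Dividing through by the total gives posterior P(r = 2 | data) = 5/6, P(r = 3 | data) = 1/6, P(r = 4 | data) = 0, P(r = 5 | data) = 0, P(r = 6 | data) = 0.
The predictive probability is P(purple next | data) = (1/3)(5/6) + (0)(1/6) = 5/18.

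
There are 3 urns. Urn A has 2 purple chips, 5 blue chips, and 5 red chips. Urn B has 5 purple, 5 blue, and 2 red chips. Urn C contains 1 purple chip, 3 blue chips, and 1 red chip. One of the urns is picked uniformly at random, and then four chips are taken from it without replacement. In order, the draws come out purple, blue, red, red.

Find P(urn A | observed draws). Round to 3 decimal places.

Compute the likelihood of the observed sequence for each case: P(data | urn A) = (2/12)(5/11)(5/10)(4/9) = 0.016835; P(data | urn B) = (5/12)(5/11)(2/10)(1/9) = 0.0042088; P(data | urn C) = (1/5)(3/4)(1/3)(0/2) = 0.
Weighting by the prior gives 1/3 · 0.016835 = 0.0056117, 1/3 · 0.0042088 = 0.0014029, 1/3 · 0 = 0; summing to 0.0070146.
By Bayes' rule, P(urn A | data) = (0.0056117) / (0.0070146) = 0.8.

0.800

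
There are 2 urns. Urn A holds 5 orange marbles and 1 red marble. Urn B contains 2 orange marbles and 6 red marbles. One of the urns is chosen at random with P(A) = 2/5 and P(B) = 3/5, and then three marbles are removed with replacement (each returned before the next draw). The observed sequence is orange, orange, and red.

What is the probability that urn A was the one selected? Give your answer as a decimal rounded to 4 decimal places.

0.6221

Under each hypothesis, the probability of the observed sequence is: P(data | urn A) = (5/6)(5/6)(1/6) = 0.11574; P(data | urn B) = (2/8)(2/8)(6/8) = 0.046875.
Weighting by the prior gives 2/5 · 0.11574 = 0.046296, 3/5 · 0.046875 = 0.028125; summing to 0.074421.
Hence P(urn A | data) = (0.046296) / (0.074421) = 0.62208.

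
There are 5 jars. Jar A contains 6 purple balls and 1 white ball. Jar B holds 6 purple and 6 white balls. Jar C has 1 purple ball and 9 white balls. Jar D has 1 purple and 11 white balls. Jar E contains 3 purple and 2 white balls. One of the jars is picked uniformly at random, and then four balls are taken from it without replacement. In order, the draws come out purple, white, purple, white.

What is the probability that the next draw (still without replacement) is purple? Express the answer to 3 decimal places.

0.784

Under each hypothesis, the probability of the observed sequence is: P(data | jar A) = (6/7)(1/6)(5/5)(0/4) = 0; P(data | jar B) = (6/12)(6/11)(5/10)(5/9) = 5/66; P(data | jar C) = (1/10)(9/9)(0/8) = 0; P(data | jar D) = (1/12)(11/11)(0/10) = 0; P(data | jar E) = (3/5)(2/4)(2/3)(1/2) = 1/10.
Weighting by the prior gives 1/5 · 0 = 0, 1/5 · 5/66 = 1/66, 1/5 · 0 = 0, 1/5 · 0 = 0, 1/5 · 1/10 = 1/50; summing to 29/825.
Dividing through by the total gives posterior P(jar A | data) = 0, P(jar B | data) = 25/58, P(jar C | data) = 0, P(jar D | data) = 0, P(jar E | data) = 33/58.
The predictive probability is P(purple next | data) = (1/2)(25/58) + (1)(33/58) = 91/116.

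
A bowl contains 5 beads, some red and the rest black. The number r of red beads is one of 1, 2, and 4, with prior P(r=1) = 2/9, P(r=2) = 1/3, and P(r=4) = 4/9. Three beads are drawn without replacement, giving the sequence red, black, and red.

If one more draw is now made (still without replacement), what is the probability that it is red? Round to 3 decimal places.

0.727

For each hypothesis, P(data | H) works out to: P(data | r = 1) = (1/5)(4/4)(0/3) = 0; P(data | r = 2) = (2/5)(3/4)(1/3) = 1/10; P(data | r = 4) = (4/5)(1/4)(3/3) = 1/5.
The prior-weighted likelihoods are 2/9 · 0 = 0, 1/3 · 1/10 = 1/30, 4/9 · 1/5 = 4/45; with total 11/90.
The posterior is then P(r = 1 | data) = 0, P(r = 2 | data) = 3/11, P(r = 4 | data) = 8/11.
Averaging over the posterior, P(red next | data) = (0)(3/11) + (1)(8/11) = 8/11.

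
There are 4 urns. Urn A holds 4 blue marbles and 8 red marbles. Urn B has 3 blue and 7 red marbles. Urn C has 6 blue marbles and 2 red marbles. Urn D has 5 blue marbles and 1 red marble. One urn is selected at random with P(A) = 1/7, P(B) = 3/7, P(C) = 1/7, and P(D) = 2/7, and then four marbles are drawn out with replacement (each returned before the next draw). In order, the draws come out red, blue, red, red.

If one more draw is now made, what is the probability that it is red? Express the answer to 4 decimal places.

0.6703

The likelihood of the observed sequence under each hypothesis: P(data | urn A) = (8/12)(4/12)(8/12)(8/12) = 0.098765; P(data | urn B) = (7/10)(3/10)(7/10)(7/10) = 0.1029; P(data | urn C) = (2/8)(6/8)(2/8)(2/8) = 0.011719; P(data | urn D) = (1/6)(5/6)(1/6)(1/6) = 0.003858.
Multiplying each by its prior: 1/7 · 0.098765 = 0.014109, 3/7 · 0.1029 = 0.0441, 1/7 · 0.011719 = 0.0016741, 2/7 · 0.003858 = 0.0011023; these sum to 0.060986.
The posterior is then P(urn A | data) = 0.23135, P(urn B | data) = 0.72312, P(urn C | data) = 0.027451, P(urn D | data) = 0.018075.
Averaging over the posterior, P(red next | data) = (2/3)(0.23135) + (7/10)(0.72312) + (1/4)(0.027451) + (1/6)(0.018075) = 0.6703.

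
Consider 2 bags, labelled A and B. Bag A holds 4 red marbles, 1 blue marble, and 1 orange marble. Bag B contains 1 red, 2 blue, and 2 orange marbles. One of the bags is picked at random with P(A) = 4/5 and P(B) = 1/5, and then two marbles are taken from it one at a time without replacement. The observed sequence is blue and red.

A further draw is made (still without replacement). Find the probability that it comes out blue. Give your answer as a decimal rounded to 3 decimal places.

The likelihood of the observed sequence under each hypothesis: P(data | bag A) = (1/6)(4/5) = 2/15; P(data | bag B) = (2/5)(1/4) = 1/10.
The prior-weighted likelihoods are 4/5 · 2/15 = 8/75, 1/5 · 1/10 = 1/50; with total 19/150.
Normalising, the posterior is P(bag A | data) = 16/19, P(bag B | data) = 3/19.
The predictive probability is P(blue next | data) = (0)(16/19) + (1/3)(3/19) = 1/19.

0.053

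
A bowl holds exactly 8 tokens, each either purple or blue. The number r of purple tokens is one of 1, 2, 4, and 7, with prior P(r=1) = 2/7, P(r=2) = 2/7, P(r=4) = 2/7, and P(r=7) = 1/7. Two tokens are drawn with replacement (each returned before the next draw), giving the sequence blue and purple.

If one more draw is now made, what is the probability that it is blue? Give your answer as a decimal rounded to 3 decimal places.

0.612

Under each hypothesis, the probability of the observed sequence is: P(data | r = 1) = (7/8)(1/8) = 7/64; P(data | r = 2) = (6/8)(2/8) = 3/16; P(data | r = 4) = (4/8)(4/8) = 1/4; P(data | r = 7) = (1/8)(7/8) = 7/64.
Multiplying each by its prior: 2/7 · 7/64 = 1/32, 2/7 · 3/16 = 3/56, 2/7 · 1/4 = 1/14, 1/7 · 7/64 = 1/64; these sum to 11/64.
Normalising, the posterior is P(r = 1 | data) = 2/11, P(r = 2 | data) = 24/77, P(r = 4 | data) = 32/77, P(r = 7 | data) = 1/11.
So P(blue next | data) = Σ P(blue next | H) P(H | data) = (7/8)(2/11) + (3/4)(24/77) + (1/2)(32/77) + (1/8)(1/11) = 377/616.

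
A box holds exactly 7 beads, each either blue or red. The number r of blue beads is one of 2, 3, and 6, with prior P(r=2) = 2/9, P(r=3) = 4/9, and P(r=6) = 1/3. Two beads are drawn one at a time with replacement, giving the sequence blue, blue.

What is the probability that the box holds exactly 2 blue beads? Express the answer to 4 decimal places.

0.0526

For each hypothesis, P(data | H) works out to: P(data | r = 2) = (2/7)(2/7) = 4/49; P(data | r = 3) = (3/7)(3/7) = 9/49; P(data | r = 6) = (6/7)(6/7) = 36/49.
Multiplying each by its prior: 2/9 · 4/49 = 8/441, 4/9 · 9/49 = 4/49, 1/3 · 36/49 = 12/49; these sum to 152/441.
Hence P(r = 2 | data) = (8/441) / (152/441) = 1/19.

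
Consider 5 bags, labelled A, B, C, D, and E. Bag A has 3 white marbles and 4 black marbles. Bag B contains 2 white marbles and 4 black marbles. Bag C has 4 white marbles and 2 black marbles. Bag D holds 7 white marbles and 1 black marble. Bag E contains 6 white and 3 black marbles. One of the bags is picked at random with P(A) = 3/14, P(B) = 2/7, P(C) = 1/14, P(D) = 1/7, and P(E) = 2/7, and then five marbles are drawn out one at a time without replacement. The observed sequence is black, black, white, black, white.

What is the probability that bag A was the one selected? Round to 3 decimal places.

Under each hypothesis, the probability of the observed sequence is: P(data | bag A) = (4/7)(3/6)(3/5)(2/4)(2/3) = 2/35; P(data | bag B) = (4/6)(3/5)(2/4)(2/3)(1/2) = 1/15; P(data | bag C) = (2/6)(1/5)(4/4)(0/3) = 0; P(data | bag D) = (1/8)(0/7) = 0; P(data | bag E) = (3/9)(2/8)(6/7)(1/6)(5/5) = 1/84.
Multiplying each by its prior: 3/14 · 2/35 = 3/245, 2/7 · 1/15 = 2/105, 1/14 · 0 = 0, 1/7 · 0 = 0, 2/7 · 1/84 = 1/294; these sum to 17/490.
By Bayes' rule, P(bag A | data) = (3/245) / (17/490) = 6/17.

0.353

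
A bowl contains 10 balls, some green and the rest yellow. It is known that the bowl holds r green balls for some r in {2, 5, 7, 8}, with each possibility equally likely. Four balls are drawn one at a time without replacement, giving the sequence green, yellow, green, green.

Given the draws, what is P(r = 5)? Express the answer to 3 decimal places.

0.187

The likelihood of the observed sequence under each hypothesis: P(data | r = 2) = (2/10)(8/9)(1/8)(0/7) = 0; P(data | r = 5) = (5/10)(5/9)(4/8)(3/7) = 0.059524; P(data | r = 7) = (7/10)(3/9)(6/8)(5/7) = 0.125; P(data | r = 8) = (8/10)(2/9)(7/8)(6/7) = 0.13333.
Multiplying each by its prior: 1/4 · 0 = 0, 1/4 · 0.059524 = 0.014881, 1/4 · 0.125 = 0.03125, 1/4 · 0.13333 = 0.033333; with total 0.079464.
So P(r = 5 | data) = (0.014881) / (0.079464) = 0.18727.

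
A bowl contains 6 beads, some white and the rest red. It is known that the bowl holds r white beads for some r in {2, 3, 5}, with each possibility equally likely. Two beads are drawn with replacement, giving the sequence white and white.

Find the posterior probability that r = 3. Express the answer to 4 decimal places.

Under each hypothesis, the probability of the observed sequence is: P(data | r = 2) = (2/6)(2/6) = 1/9; P(data | r = 3) = (3/6)(3/6) = 1/4; P(data | r = 5) = (5/6)(5/6) = 25/36.
Weighting by the prior gives 1/3 · 1/9 = 1/27, 1/3 · 1/4 = 1/12, 1/3 · 25/36 = 25/108; with total 19/54.
So P(r = 3 | data) = (1/12) / (19/54) = 9/38.

0.2368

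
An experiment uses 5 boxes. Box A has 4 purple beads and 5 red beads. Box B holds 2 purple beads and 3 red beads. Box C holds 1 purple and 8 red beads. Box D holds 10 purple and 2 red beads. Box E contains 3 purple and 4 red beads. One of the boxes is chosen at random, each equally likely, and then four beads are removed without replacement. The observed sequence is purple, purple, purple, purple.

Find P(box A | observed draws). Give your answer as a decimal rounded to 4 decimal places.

Compute the likelihood of the observed sequence for each case: P(data | box A) = (4/9)(3/8)(2/7)(1/6) = 0.0079365; P(data | box B) = (2/5)(1/4)(0/3) = 0; P(data | box C) = (1/9)(0/8) = 0; P(data | box D) = (10/12)(9/11)(8/10)(7/9) = 0.42424; P(data | box E) = (3/7)(2/6)(1/5)(0/4) = 0.
The prior-weighted likelihoods are 1/5 · 0.0079365 = 0.0015873, 1/5 · 0 = 0, 1/5 · 0 = 0, 1/5 · 0.42424 = 0.084848, 1/5 · 0 = 0; summing to 0.086436.
So P(box A | data) = (0.0015873) / (0.086436) = 0.018364.

0.0184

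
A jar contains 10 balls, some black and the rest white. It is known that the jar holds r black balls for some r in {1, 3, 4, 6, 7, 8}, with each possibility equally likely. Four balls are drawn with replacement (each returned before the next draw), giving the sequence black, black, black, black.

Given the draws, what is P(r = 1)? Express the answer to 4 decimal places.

Under each hypothesis, the probability of the observed sequence is: P(data | r = 1) = (1/10)(1/10)(1/10)(1/10) = 0.0001; P(data | r = 3) = (3/10)(3/10)(3/10)(3/10) = 0.0081; P(data | r = 4) = (4/10)(4/10)(4/10)(4/10) = 0.0256; P(data | r = 6) = (6/10)(6/10)(6/10)(6/10) = 0.1296; P(data | r = 7) = (7/10)(7/10)(7/10)(7/10) = 0.2401; P(data | r = 8) = (8/10)(8/10)(8/10)(8/10) = 0.4096.
The prior-weighted likelihoods are 1/6 · 0.0001 = 1.6667e-05, 1/6 · 0.0081 = 0.00135, 1/6 · 0.0256 = 0.0042667, 1/6 · 0.1296 = 0.0216, 1/6 · 0.2401 = 0.040017, 1/6 · 0.4096 = 0.068267; summing to 0.13552.
Hence P(r = 1 | data) = (1.6667e-05) / (0.13552) = 0.00012299.

0.0001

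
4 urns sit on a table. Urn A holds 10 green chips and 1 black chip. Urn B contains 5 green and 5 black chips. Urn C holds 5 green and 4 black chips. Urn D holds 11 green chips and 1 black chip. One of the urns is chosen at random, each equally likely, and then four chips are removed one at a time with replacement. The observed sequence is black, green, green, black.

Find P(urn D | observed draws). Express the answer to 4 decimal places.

0.0429

For each hypothesis, P(data | H) works out to: P(data | urn A) = (1/11)(10/11)(10/11)(1/11) = 0.0068301; P(data | urn B) = (5/10)(5/10)(5/10)(5/10) = 0.0625; P(data | urn C) = (4/9)(5/9)(5/9)(4/9) = 0.060966; P(data | urn D) = (1/12)(11/12)(11/12)(1/12) = 0.0058353.
Weighting by the prior gives 1/4 · 0.0068301 = 0.0017075, 1/4 · 0.0625 = 0.015625, 1/4 · 0.060966 = 0.015242, 1/4 · 0.0058353 = 0.0014588; with total 0.034033.
So P(urn D | data) = (0.0014588) / (0.034033) = 0.042865.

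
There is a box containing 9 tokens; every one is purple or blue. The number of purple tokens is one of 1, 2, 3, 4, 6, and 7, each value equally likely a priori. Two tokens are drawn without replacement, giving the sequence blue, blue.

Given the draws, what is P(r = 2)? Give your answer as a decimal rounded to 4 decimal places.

0.2692

Compute the likelihood of the observed sequence for each case: P(data | r = 1) = (8/9)(7/8) = 7/9; P(data | r = 2) = (7/9)(6/8) = 7/12; P(data | r = 3) = (6/9)(5/8) = 5/12; P(data | r = 4) = (5/9)(4/8) = 5/18; P(data | r = 6) = (3/9)(2/8) = 1/12; P(data | r = 7) = (2/9)(1/8) = 1/36.
Multiplying each by its prior: 1/6 · 7/9 = 7/54, 1/6 · 7/12 = 7/72, 1/6 · 5/12 = 5/72, 1/6 · 5/18 = 5/108, 1/6 · 1/12 = 1/72, 1/6 · 1/36 = 1/216; these sum to 13/36.
Hence P(r = 2 | data) = (7/72) / (13/36) = 7/26.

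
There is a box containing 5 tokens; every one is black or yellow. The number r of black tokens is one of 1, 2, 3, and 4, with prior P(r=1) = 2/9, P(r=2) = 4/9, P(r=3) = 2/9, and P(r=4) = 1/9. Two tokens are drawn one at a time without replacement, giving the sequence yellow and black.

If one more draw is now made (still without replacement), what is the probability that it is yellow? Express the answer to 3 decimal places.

Compute the likelihood of the observed sequence for each case: P(data | r = 1) = (4/5)(1/4) = 1/5; P(data | r = 2) = (3/5)(2/4) = 3/10; P(data | r = 3) = (2/5)(3/4) = 3/10; P(data | r = 4) = (1/5)(4/4) = 1/5.
Multiplying each by its prior: 2/9 · 1/5 = 2/45, 4/9 · 3/10 = 2/15, 2/9 · 3/10 = 1/15, 1/9 · 1/5 = 1/45; these sum to 4/15.
Normalising, the posterior is P(r = 1 | data) = 1/6, P(r = 2 | data) = 1/2, P(r = 3 | data) = 1/4, P(r = 4 | data) = 1/12.
So P(yellow next | data) = Σ P(yellow next | H) P(H | data) = (1)(1/6) + (2/3)(1/2) + (1/3)(1/4) + (0)(1/12) = 7/12.

0.583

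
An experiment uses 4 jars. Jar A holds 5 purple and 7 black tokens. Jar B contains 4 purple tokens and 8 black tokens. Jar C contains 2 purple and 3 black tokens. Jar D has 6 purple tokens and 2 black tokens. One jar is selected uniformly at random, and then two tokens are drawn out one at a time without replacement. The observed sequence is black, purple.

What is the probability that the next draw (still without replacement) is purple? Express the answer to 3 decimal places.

0.448

The likelihood of the observed sequence under each hypothesis: P(data | jar A) = (7/12)(5/11) = 0.26515; P(data | jar B) = (8/12)(4/11) = 0.24242; P(data | jar C) = (3/5)(2/4) = 0.3; P(data | jar D) = (2/8)(6/7) = 0.21429.
The prior-weighted likelihoods are 1/4 · 0.26515 = 0.066288, 1/4 · 0.24242 = 0.060606, 1/4 · 0.3 = 0.075, 1/4 · 0.21429 = 0.053571; with total 0.25547.
The posterior is then P(jar A | data) = 0.25948, P(jar B | data) = 0.23724, P(jar C | data) = 0.29358, P(jar D | data) = 0.2097.
The predictive probability is P(purple next | data) = (2/5)(0.25948) + (3/10)(0.23724) + (1/3)(0.29358) + (5/6)(0.2097) = 0.44757.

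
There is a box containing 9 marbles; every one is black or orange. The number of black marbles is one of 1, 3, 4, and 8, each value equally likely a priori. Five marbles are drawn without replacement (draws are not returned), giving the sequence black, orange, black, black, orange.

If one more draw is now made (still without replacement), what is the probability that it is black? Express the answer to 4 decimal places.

For each hypothesis, P(data | H) works out to: P(data | r = 1) = (1/9)(8/8)(0/7) = 0; P(data | r = 3) = (3/9)(6/8)(2/7)(1/6)(5/5) = 0.011905; P(data | r = 4) = (4/9)(5/8)(3/7)(2/6)(4/5) = 0.031746; P(data | r = 8) = (8/9)(1/8)(7/7)(6/6)(0/5) = 0.
Weighting by the prior gives 1/4 · 0 = 0, 1/4 · 0.011905 = 0.0029762, 1/4 · 0.031746 = 0.0079365, 1/4 · 0 = 0; summing to 0.010913.
Dividing through by the total gives posterior P(r = 1 | data) = 0, P(r = 3 | data) = 0.27273, P(r = 4 | data) = 0.72727, P(r = 8 | data) = 0.
The predictive probability is P(black next | data) = (0)(0.27273) + (1/4)(0.72727) = 0.18182.

0.1818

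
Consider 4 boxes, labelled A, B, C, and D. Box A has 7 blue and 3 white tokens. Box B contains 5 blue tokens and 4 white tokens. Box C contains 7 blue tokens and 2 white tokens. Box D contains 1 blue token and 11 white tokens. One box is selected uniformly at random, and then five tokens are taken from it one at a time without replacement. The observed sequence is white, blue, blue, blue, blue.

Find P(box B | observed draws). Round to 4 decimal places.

Compute the likelihood of the observed sequence for each case: P(data | box A) = (3/10)(7/9)(6/8)(5/7)(4/6) = 1/12; P(data | box B) = (4/9)(5/8)(4/7)(3/6)(2/5) = 2/63; P(data | box C) = (2/9)(7/8)(6/7)(5/6)(4/5) = 1/9; P(data | box D) = (11/12)(1/11)(0/10) = 0.
Multiplying each by its prior: 1/4 · 1/12 = 1/48, 1/4 · 2/63 = 1/126, 1/4 · 1/9 = 1/36, 1/4 · 0 = 0; with total 19/336.
By Bayes' rule, P(box B | data) = (1/126) / (19/336) = 8/57.

0.1404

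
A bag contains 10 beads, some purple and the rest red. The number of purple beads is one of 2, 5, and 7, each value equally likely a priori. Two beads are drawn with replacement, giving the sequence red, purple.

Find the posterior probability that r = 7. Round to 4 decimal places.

0.3387

Compute the likelihood of the observed sequence for each case: P(data | r = 2) = (8/10)(2/10) = 4/25; P(data | r = 5) = (5/10)(5/10) = 1/4; P(data | r = 7) = (3/10)(7/10) = 21/100.
The prior-weighted likelihoods are 1/3 · 4/25 = 4/75, 1/3 · 1/4 = 1/12, 1/3 · 21/100 = 7/100; summing to 31/150.
Hence P(r = 7 | data) = (7/100) / (31/150) = 21/62.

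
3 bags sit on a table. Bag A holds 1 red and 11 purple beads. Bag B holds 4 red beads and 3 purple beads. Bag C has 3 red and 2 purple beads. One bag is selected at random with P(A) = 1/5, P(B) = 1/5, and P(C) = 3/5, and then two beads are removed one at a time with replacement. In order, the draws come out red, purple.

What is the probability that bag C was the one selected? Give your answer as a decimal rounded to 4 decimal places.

Under each hypothesis, the probability of the observed sequence is: P(data | bag A) = (1/12)(11/12) = 0.076389; P(data | bag B) = (4/7)(3/7) = 0.2449; P(data | bag C) = (3/5)(2/5) = 0.24.
Multiplying each by its prior: 1/5 · 0.076389 = 0.015278, 1/5 · 0.2449 = 0.04898, 3/5 · 0.24 = 0.144; these sum to 0.20826.
So P(bag C | data) = (0.144) / (0.20826) = 0.69145.

0.6915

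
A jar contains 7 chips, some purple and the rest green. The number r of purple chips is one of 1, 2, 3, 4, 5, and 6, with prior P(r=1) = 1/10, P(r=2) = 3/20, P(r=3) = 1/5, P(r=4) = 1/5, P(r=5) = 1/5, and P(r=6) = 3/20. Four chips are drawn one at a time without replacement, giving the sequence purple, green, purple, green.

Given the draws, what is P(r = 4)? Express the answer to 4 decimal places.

0.3364

For each hypothesis, P(data | H) works out to: P(data | r = 1) = (1/7)(6/6)(0/5) = 0; P(data | r = 2) = (2/7)(5/6)(1/5)(4/4) = 0.047619; P(data | r = 3) = (3/7)(4/6)(2/5)(3/4) = 0.085714; P(data | r = 4) = (4/7)(3/6)(3/5)(2/4) = 0.085714; P(data | r = 5) = (5/7)(2/6)(4/5)(1/4) = 0.047619; P(data | r = 6) = (6/7)(1/6)(5/5)(0/4) = 0.
The prior-weighted likelihoods are 1/10 · 0 = 0, 3/20 · 0.047619 = 0.0071429, 1/5 · 0.085714 = 0.017143, 1/5 · 0.085714 = 0.017143, 1/5 · 0.047619 = 0.0095238, 3/20 · 0 = 0; these sum to 0.050952.
By Bayes' rule, P(r = 4 | data) = (0.017143) / (0.050952) = 0.33645.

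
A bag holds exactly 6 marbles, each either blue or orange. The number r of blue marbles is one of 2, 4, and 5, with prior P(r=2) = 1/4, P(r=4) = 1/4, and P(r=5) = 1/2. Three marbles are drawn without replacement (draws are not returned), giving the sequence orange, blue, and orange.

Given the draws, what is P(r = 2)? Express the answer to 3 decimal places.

0.750

The likelihood of the observed sequence under each hypothesis: P(data | r = 2) = (4/6)(2/5)(3/4) = 1/5; P(data | r = 4) = (2/6)(4/5)(1/4) = 1/15; P(data | r = 5) = (1/6)(5/5)(0/4) = 0.
Multiplying each by its prior: 1/4 · 1/5 = 1/20, 1/4 · 1/15 = 1/60, 1/2 · 0 = 0; with total 1/15.
By Bayes' rule, P(r = 2 | data) = (1/20) / (1/15) = 3/4.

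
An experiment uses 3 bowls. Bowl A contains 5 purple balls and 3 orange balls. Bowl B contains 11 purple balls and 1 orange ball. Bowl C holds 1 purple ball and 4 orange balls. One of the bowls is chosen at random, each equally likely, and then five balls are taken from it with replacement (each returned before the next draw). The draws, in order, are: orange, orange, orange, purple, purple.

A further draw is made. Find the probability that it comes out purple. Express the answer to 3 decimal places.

The likelihood of the observed sequence under each hypothesis: P(data | bowl A) = (3/8)(3/8)(3/8)(5/8)(5/8) = 0.020599; P(data | bowl B) = (1/12)(1/12)(1/12)(11/12)(11/12) = 0.00048627; P(data | bowl C) = (4/5)(4/5)(4/5)(1/5)(1/5) = 0.02048.
Multiplying each by its prior: 1/3 · 0.020599 = 0.0068665, 1/3 · 0.00048627 = 0.00016209, 1/3 · 0.02048 = 0.0068267; these sum to 0.013855.
The posterior is then P(bowl A | data) = 0.49559, P(bowl B | data) = 0.011699, P(bowl C | data) = 0.49271.
Averaging over the posterior, P(purple next | data) = (5/8)(0.49559) + (11/12)(0.011699) + (1/5)(0.49271) = 0.41901.

0.419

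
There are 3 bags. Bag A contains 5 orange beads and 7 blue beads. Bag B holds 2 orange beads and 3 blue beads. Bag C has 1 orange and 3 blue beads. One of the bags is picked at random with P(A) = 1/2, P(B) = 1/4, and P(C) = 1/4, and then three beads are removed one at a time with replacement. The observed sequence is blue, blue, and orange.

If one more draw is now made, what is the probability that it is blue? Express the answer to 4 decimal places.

The likelihood of the observed sequence under each hypothesis: P(data | bag A) = (7/12)(7/12)(5/12) = 0.14178; P(data | bag B) = (3/5)(3/5)(2/5) = 0.144; P(data | bag C) = (3/4)(3/4)(1/4) = 0.14062.
Weighting by the prior gives 1/2 · 0.14178 = 0.070891, 1/4 · 0.144 = 0.036, 1/4 · 0.14062 = 0.035156; these sum to 0.14205.
Normalising, the posterior is P(bag A | data) = 0.49907, P(bag B | data) = 0.25344, P(bag C | data) = 0.2475.
So P(blue next | data) = Σ P(blue next | H) P(H | data) = (7/12)(0.49907) + (3/5)(0.25344) + (3/4)(0.2475) = 0.62881.

0.6288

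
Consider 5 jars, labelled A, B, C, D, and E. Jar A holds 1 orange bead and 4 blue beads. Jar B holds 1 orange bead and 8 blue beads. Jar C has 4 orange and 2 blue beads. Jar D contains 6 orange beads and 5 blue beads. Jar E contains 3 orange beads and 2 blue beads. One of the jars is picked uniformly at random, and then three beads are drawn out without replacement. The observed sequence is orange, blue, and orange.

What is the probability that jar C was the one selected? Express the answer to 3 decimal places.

Compute the likelihood of the observed sequence for each case: P(data | jar A) = (1/5)(4/4)(0/3) = 0; P(data | jar B) = (1/9)(8/8)(0/7) = 0; P(data | jar C) = (4/6)(2/5)(3/4) = 1/5; P(data | jar D) = (6/11)(5/10)(5/9) = 5/33; P(data | jar E) = (3/5)(2/4)(2/3) = 1/5.
Multiplying each by its prior: 1/5 · 0 = 0, 1/5 · 0 = 0, 1/5 · 1/5 = 1/25, 1/5 · 5/33 = 1/33, 1/5 · 1/5 = 1/25; these sum to 91/825.
So P(jar C | data) = (1/25) / (91/825) = 33/91.

0.363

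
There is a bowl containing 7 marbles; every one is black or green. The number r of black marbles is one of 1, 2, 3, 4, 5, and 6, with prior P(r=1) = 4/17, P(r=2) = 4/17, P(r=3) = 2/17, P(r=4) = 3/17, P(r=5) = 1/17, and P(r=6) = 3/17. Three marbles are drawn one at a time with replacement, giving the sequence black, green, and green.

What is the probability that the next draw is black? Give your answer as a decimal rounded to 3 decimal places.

0.359

The likelihood of the observed sequence under each hypothesis: P(data | r = 1) = (1/7)(6/7)(6/7) = 0.10496; P(data | r = 2) = (2/7)(5/7)(5/7) = 0.14577; P(data | r = 3) = (3/7)(4/7)(4/7) = 0.13994; P(data | r = 4) = (4/7)(3/7)(3/7) = 0.10496; P(data | r = 5) = (5/7)(2/7)(2/7) = 0.058309; P(data | r = 6) = (6/7)(1/7)(1/7) = 0.017493.
The prior-weighted likelihoods are 4/17 · 0.10496 = 0.024696, 4/17 · 0.14577 = 0.034299, 2/17 · 0.13994 = 0.016464, 3/17 · 0.10496 = 0.018522, 1/17 · 0.058309 = 0.0034299, 3/17 · 0.017493 = 0.0030869; these sum to 0.1005.
The posterior is then P(r = 1 | data) = 0.24573, P(r = 2 | data) = 0.3413, P(r = 3 | data) = 0.16382, P(r = 4 | data) = 0.1843, P(r = 5 | data) = 0.03413, P(r = 6 | data) = 0.030717.
The predictive probability is P(black next | data) = (1/7)(0.24573) + (2/7)(0.3413) + (3/7)(0.16382) + (4/7)(0.1843) + (5/7)(0.03413) + (6/7)(0.030717) = 0.35885.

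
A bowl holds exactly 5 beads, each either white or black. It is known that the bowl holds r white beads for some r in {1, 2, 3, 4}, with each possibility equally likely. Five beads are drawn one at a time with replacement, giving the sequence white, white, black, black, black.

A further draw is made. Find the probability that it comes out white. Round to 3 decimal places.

The likelihood of the observed sequence under each hypothesis: P(data | r = 1) = (1/5)(1/5)(4/5)(4/5)(4/5) = 0.02048; P(data | r = 2) = (2/5)(2/5)(3/5)(3/5)(3/5) = 0.03456; P(data | r = 3) = (3/5)(3/5)(2/5)(2/5)(2/5) = 0.02304; P(data | r = 4) = (4/5)(4/5)(1/5)(1/5)(1/5) = 0.00512.
Weighting by the prior gives 1/4 · 0.02048 = 0.00512, 1/4 · 0.03456 = 0.00864, 1/4 · 0.02304 = 0.00576, 1/4 · 0.00512 = 0.00128; with total 0.0208.
The posterior is then P(r = 1 | data) = 0.24615, P(r = 2 | data) = 0.41538, P(r = 3 | data) = 0.27692, P(r = 4 | data) = 0.061538.
Averaging over the posterior, P(white next | data) = (1/5)(0.24615) + (2/5)(0.41538) + (3/5)(0.27692) + (4/5)(0.061538) = 0.43077.

0.431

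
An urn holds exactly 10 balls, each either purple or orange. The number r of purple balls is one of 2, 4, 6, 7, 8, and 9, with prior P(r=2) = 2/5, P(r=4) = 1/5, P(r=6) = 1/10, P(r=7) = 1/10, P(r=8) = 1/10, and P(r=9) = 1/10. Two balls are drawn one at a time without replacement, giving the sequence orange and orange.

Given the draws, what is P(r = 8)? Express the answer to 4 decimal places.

0.0066

The likelihood of the observed sequence under each hypothesis: P(data | r = 2) = (8/10)(7/9) = 28/45; P(data | r = 4) = (6/10)(5/9) = 1/3; P(data | r = 6) = (4/10)(3/9) = 2/15; P(data | r = 7) = (3/10)(2/9) = 1/15; P(data | r = 8) = (2/10)(1/9) = 1/45; P(data | r = 9) = (1/10)(0/9) = 0.
Weighting by the prior gives 2/5 · 28/45 = 56/225, 1/5 · 1/3 = 1/15, 1/10 · 2/15 = 1/75, 1/10 · 1/15 = 1/150, 1/10 · 1/45 = 1/450, 1/10 · 0 = 0; summing to 76/225.
Therefore the posterior P(r = 8 | data) = (1/450) / (76/225) = 1/152.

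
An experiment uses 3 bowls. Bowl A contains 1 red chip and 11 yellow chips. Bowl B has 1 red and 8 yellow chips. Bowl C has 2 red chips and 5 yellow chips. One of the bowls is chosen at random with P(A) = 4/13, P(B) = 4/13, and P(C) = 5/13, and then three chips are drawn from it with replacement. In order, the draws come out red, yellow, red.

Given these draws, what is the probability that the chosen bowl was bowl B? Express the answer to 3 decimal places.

Under each hypothesis, the probability of the observed sequence is: P(data | bowl A) = (1/12)(11/12)(1/12) = 0.0063657; P(data | bowl B) = (1/9)(8/9)(1/9) = 0.010974; P(data | bowl C) = (2/7)(5/7)(2/7) = 0.058309.
The prior-weighted likelihoods are 4/13 · 0.0063657 = 0.0019587, 4/13 · 0.010974 = 0.0033766, 5/13 · 0.058309 = 0.022427; with total 0.027762.
Therefore the posterior P(bowl B | data) = (0.0033766) / (0.027762) = 0.12163.

0.122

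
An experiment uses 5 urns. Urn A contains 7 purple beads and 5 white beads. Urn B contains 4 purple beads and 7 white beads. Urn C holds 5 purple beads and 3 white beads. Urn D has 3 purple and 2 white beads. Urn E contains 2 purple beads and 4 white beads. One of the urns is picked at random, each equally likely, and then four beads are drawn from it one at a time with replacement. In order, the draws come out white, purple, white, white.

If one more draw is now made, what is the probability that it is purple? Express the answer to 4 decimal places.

Compute the likelihood of the observed sequence for each case: P(data | urn A) = (5/12)(7/12)(5/12)(5/12) = 0.042197; P(data | urn B) = (7/11)(4/11)(7/11)(7/11) = 0.093709; P(data | urn C) = (3/8)(5/8)(3/8)(3/8) = 0.032959; P(data | urn D) = (2/5)(3/5)(2/5)(2/5) = 0.0384; P(data | urn E) = (4/6)(2/6)(4/6)(4/6) = 0.098765.
Weighting by the prior gives 1/5 · 0.042197 = 0.0084394, 1/5 · 0.093709 = 0.018742, 1/5 · 0.032959 = 0.0065918, 1/5 · 0.0384 = 0.00768, 1/5 · 0.098765 = 0.019753; summing to 0.061206.
The posterior is then P(urn A | data) = 0.13789, P(urn B | data) = 0.30621, P(urn C | data) = 0.1077, P(urn D | data) = 0.12548, P(urn E | data) = 0.32273.
So P(purple next | data) = Σ P(purple next | H) P(H | data) = (7/12)(0.13789) + (4/11)(0.30621) + (5/8)(0.1077) + (3/5)(0.12548) + (1/3)(0.32273) = 0.44196.

0.4420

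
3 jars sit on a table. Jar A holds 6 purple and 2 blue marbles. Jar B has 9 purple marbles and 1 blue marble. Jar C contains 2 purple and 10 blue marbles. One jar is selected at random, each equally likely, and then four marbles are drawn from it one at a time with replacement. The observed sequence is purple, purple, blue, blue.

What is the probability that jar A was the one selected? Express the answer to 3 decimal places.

The likelihood of the observed sequence under each hypothesis: P(data | jar A) = (6/8)(6/8)(2/8)(2/8) = 0.035156; P(data | jar B) = (9/10)(9/10)(1/10)(1/10) = 0.0081; P(data | jar C) = (2/12)(2/12)(10/12)(10/12) = 0.01929.
The prior-weighted likelihoods are 1/3 · 0.035156 = 0.011719, 1/3 · 0.0081 = 0.0027, 1/3 · 0.01929 = 0.00643; with total 0.020849.
Hence P(jar A | data) = (0.011719) / (0.020849) = 0.56208.

0.562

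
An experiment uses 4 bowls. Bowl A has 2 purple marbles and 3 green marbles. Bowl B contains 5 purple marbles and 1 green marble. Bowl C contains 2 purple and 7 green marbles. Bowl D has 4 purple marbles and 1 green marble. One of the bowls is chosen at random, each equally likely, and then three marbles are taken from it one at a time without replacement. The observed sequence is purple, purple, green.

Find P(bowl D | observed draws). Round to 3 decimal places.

0.404

Compute the likelihood of the observed sequence for each case: P(data | bowl A) = (2/5)(1/4)(3/3) = 1/10; P(data | bowl B) = (5/6)(4/5)(1/4) = 1/6; P(data | bowl C) = (2/9)(1/8)(7/7) = 1/36; P(data | bowl D) = (4/5)(3/4)(1/3) = 1/5.
Multiplying each by its prior: 1/4 · 1/10 = 1/40, 1/4 · 1/6 = 1/24, 1/4 · 1/36 = 1/144, 1/4 · 1/5 = 1/20; summing to 89/720.
So P(bowl D | data) = (1/20) / (89/720) = 36/89.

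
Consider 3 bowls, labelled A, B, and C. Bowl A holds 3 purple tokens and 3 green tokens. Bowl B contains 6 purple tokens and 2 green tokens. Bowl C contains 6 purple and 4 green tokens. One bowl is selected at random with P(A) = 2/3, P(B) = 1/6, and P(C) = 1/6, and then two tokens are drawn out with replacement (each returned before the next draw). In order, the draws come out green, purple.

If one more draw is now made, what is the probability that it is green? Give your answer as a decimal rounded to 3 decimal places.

The likelihood of the observed sequence under each hypothesis: P(data | bowl A) = (3/6)(3/6) = 0.25; P(data | bowl B) = (2/8)(6/8) = 0.1875; P(data | bowl C) = (4/10)(6/10) = 0.24.
Multiplying each by its prior: 2/3 · 0.25 = 0.16667, 1/6 · 0.1875 = 0.03125, 1/6 · 0.24 = 0.04; these sum to 0.23792.
Normalising, the posterior is P(bowl A | data) = 0.70053, P(bowl B | data) = 0.13135, P(bowl C | data) = 0.16813.
The predictive probability is P(green next | data) = (1/2)(0.70053) + (1/4)(0.13135) + (2/5)(0.16813) = 0.45035.

0.450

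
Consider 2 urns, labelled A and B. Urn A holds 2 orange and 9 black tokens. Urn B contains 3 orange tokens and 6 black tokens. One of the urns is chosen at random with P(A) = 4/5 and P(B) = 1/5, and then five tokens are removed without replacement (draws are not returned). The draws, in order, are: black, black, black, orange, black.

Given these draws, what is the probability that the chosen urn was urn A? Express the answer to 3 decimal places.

0.859

The likelihood of the observed sequence under each hypothesis: P(data | urn A) = (9/11)(8/10)(7/9)(2/8)(6/7) = 0.10909; P(data | urn B) = (6/9)(5/8)(4/7)(3/6)(3/5) = 0.071429.
Weighting by the prior gives 4/5 · 0.10909 = 0.087273, 1/5 · 0.071429 = 0.014286; these sum to 0.10156.
Hence P(urn A | data) = (0.087273) / (0.10156) = 0.85934.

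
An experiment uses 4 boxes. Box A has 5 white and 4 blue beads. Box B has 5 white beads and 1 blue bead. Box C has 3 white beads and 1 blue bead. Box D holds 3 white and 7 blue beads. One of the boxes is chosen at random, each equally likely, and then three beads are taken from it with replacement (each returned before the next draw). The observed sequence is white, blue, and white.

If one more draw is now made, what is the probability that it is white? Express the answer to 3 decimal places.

0.651

For each hypothesis, P(data | H) works out to: P(data | box A) = (5/9)(4/9)(5/9) = 0.13717; P(data | box B) = (5/6)(1/6)(5/6) = 0.11574; P(data | box C) = (3/4)(1/4)(3/4) = 0.14062; P(data | box D) = (3/10)(7/10)(3/10) = 0.063.
The prior-weighted likelihoods are 1/4 · 0.13717 = 0.034294, 1/4 · 0.11574 = 0.028935, 1/4 · 0.14062 = 0.035156, 1/4 · 0.063 = 0.01575; with total 0.11413.
The posterior is then P(box A | data) = 0.30046, P(box B | data) = 0.25352, P(box C | data) = 0.30802, P(box D | data) = 0.13799.
The predictive probability is P(white next | data) = (5/9)(0.30046) + (5/6)(0.25352) + (3/4)(0.30802) + (3/10)(0.13799) = 0.65061.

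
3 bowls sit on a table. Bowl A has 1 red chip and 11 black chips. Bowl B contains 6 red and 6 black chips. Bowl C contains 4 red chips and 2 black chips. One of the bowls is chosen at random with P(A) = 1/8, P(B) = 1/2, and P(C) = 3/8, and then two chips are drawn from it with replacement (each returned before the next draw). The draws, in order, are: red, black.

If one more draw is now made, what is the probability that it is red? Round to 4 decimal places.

Compute the likelihood of the observed sequence for each case: P(data | bowl A) = (1/12)(11/12) = 0.076389; P(data | bowl B) = (6/12)(6/12) = 0.25; P(data | bowl C) = (4/6)(2/6) = 0.22222.
Weighting by the prior gives 1/8 · 0.076389 = 0.0095486, 1/2 · 0.25 = 0.125, 3/8 · 0.22222 = 0.083333; with total 0.21788.
Normalising, the posterior is P(bowl A | data) = 0.043825, P(bowl B | data) = 0.57371, P(bowl C | data) = 0.38247.
The predictive probability is P(red next | data) = (1/12)(0.043825) + (1/2)(0.57371) + (2/3)(0.38247) = 0.54548.

0.5455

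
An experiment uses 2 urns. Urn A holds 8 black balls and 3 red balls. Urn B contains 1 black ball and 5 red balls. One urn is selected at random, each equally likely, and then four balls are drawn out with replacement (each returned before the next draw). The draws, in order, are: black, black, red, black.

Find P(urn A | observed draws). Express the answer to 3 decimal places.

0.965

The likelihood of the observed sequence under each hypothesis: P(data | urn A) = (8/11)(8/11)(3/11)(8/11) = 0.10491; P(data | urn B) = (1/6)(1/6)(5/6)(1/6) = 0.003858.
The prior-weighted likelihoods are 1/2 · 0.10491 = 0.052455, 1/2 · 0.003858 = 0.001929; summing to 0.054384.
So P(urn A | data) = (0.052455) / (0.054384) = 0.96453.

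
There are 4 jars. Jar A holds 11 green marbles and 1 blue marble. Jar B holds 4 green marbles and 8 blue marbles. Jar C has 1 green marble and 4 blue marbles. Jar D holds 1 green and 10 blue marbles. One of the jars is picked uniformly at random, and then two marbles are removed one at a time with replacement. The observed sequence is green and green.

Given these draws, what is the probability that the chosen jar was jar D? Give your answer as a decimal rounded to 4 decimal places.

Compute the likelihood of the observed sequence for each case: P(data | jar A) = (11/12)(11/12) = 0.84028; P(data | jar B) = (4/12)(4/12) = 0.11111; P(data | jar C) = (1/5)(1/5) = 0.04; P(data | jar D) = (1/11)(1/11) = 0.0082645.
The prior-weighted likelihoods are 1/4 · 0.84028 = 0.21007, 1/4 · 0.11111 = 0.027778, 1/4 · 0.04 = 0.01, 1/4 · 0.0082645 = 0.0020661; with total 0.24991.
Hence P(jar D | data) = (0.0020661) / (0.24991) = 0.0082673.

0.0083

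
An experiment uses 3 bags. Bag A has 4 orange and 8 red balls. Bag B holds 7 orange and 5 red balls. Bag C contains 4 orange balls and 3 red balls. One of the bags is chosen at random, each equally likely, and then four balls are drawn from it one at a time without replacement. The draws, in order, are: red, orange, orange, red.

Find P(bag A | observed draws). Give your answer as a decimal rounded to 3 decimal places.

0.266

The likelihood of the observed sequence under each hypothesis: P(data | bag A) = (8/12)(4/11)(3/10)(7/9) = 0.056566; P(data | bag B) = (5/12)(7/11)(6/10)(4/9) = 0.070707; P(data | bag C) = (3/7)(4/6)(3/5)(2/4) = 0.085714.
Weighting by the prior gives 1/3 · 0.056566 = 0.018855, 1/3 · 0.070707 = 0.023569, 1/3 · 0.085714 = 0.028571; these sum to 0.070996.
By Bayes' rule, P(bag A | data) = (0.018855) / (0.070996) = 0.26558.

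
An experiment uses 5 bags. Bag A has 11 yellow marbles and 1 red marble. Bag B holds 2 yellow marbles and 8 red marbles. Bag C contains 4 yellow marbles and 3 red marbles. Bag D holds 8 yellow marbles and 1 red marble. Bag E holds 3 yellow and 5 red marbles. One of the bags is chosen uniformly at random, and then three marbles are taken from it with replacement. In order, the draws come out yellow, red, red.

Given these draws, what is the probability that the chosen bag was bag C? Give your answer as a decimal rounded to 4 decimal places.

0.2645

The likelihood of the observed sequence under each hypothesis: P(data | bag A) = (11/12)(1/12)(1/12) = 0.0063657; P(data | bag B) = (2/10)(8/10)(8/10) = 0.128; P(data | bag C) = (4/7)(3/7)(3/7) = 0.10496; P(data | bag D) = (8/9)(1/9)(1/9) = 0.010974; P(data | bag E) = (3/8)(5/8)(5/8) = 0.14648.
Multiplying each by its prior: 1/5 · 0.0063657 = 0.0012731, 1/5 · 0.128 = 0.0256, 1/5 · 0.10496 = 0.020991, 1/5 · 0.010974 = 0.0021948, 1/5 · 0.14648 = 0.029297; with total 0.079356.
Hence P(bag C | data) = (0.020991) / (0.079356) = 0.26452.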